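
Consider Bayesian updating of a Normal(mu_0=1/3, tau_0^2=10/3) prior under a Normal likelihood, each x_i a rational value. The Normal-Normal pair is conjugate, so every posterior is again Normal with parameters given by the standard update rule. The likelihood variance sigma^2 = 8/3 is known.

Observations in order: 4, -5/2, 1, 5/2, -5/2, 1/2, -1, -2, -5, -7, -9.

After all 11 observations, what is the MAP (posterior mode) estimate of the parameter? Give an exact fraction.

-311/177

obs 1: x=4 → posterior Normal(64/27, 40/27)
obs 2: x=-5/2 → posterior Normal(53/84, 20/21)
obs 3: x=1 → posterior Normal(83/114, 40/57)
obs 4: x=5/2 → posterior Normal(79/72, 5/9)
obs 5: x=-5/2 → posterior Normal(83/174, 40/87)
obs 6: x=1/2 → posterior Normal(49/102, 20/51)
obs 7: x=-1 → posterior Normal(34/117, 40/117)
obs 8: x=-2 → posterior Normal(1/33, 10/33)
obs 9: x=-5 → posterior Normal(-71/147, 40/147)
obs 10: x=-7 → posterior Normal(-88/81, 20/81)
obs 11: x=-9 → posterior Normal(-311/177, 40/177)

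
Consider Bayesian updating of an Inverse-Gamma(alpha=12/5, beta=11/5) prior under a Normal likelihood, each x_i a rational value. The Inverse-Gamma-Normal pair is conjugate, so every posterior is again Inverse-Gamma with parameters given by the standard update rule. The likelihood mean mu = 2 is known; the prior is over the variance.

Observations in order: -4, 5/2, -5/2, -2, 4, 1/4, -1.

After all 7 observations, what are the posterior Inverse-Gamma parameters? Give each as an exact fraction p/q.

alpha=59/10, beta=7437/160

obs 1: x=-4 → posterior Inverse-Gamma(29/10, 101/5)
obs 2: x=5/2 → posterior Inverse-Gamma(17/5, 813/40)
obs 3: x=-5/2 → posterior Inverse-Gamma(39/10, 609/20)
obs 4: x=-2 → posterior Inverse-Gamma(22/5, 769/20)
obs 5: x=4 → posterior Inverse-Gamma(49/10, 809/20)
obs 6: x=1/4 → posterior Inverse-Gamma(27/5, 6717/160)
obs 7: x=-1 → posterior Inverse-Gamma(59/10, 7437/160)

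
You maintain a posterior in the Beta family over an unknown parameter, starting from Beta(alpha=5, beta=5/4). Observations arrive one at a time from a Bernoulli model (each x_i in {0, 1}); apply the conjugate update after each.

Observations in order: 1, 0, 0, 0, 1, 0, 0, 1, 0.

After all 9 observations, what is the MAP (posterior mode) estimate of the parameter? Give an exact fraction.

28/53

obs 1: x=1 → posterior Beta(6, 5/4)
obs 2: x=0 → posterior Beta(6, 9/4)
obs 3: x=0 → posterior Beta(6, 13/4)
obs 4: x=0 → posterior Beta(6, 17/4)
obs 5: x=1 → posterior Beta(7, 17/4)
obs 6: x=0 → posterior Beta(7, 21/4)
obs 7: x=0 → posterior Beta(7, 25/4)
obs 8: x=1 → posterior Beta(8, 25/4)
obs 9: x=0 → posterior Beta(8, 29/4)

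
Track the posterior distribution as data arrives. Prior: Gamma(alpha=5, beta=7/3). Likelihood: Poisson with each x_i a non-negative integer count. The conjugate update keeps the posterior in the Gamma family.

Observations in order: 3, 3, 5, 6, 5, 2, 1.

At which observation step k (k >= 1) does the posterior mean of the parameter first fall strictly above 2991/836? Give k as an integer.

k = 5

obs 1: x=3 → posterior Gamma(8, 10/3)
obs 2: x=3 → posterior Gamma(11, 13/3)
obs 3: x=5 → posterior Gamma(16, 16/3)
obs 4: x=6 → posterior Gamma(22, 19/3)
obs 5: x=5 → posterior Gamma(27, 22/3)
obs 6: x=2 → posterior Gamma(29, 25/3)
obs 7: x=1 → posterior Gamma(30, 28/3)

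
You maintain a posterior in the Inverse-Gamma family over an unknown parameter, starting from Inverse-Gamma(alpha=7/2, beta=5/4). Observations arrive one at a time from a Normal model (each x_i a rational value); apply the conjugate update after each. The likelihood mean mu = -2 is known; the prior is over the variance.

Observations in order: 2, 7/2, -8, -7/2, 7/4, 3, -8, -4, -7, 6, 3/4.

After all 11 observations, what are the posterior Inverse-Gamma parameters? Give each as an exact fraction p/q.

obs 1: x=2 → posterior Inverse-Gamma(4, 37/4)
obs 2: x=7/2 → posterior Inverse-Gamma(9/2, 195/8)
obs 3: x=-8 → posterior Inverse-Gamma(5, 339/8)
obs 4: x=-7/2 → posterior Inverse-Gamma(11/2, 87/2)
obs 5: x=7/4 → posterior Inverse-Gamma(6, 1617/32)
obs 6: x=3 → posterior Inverse-Gamma(13/2, 2017/32)
obs 7: x=-8 → posterior Inverse-Gamma(7, 2593/32)
obs 8: x=-4 → posterior Inverse-Gamma(15/2, 2657/32)
obs 9: x=-7 → posterior Inverse-Gamma(8, 3057/32)
obs 10: x=6 → posterior Inverse-Gamma(17/2, 4081/32)
obs 11: x=3/4 → posterior Inverse-Gamma(9, 2101/16)

alpha=9, beta=2101/16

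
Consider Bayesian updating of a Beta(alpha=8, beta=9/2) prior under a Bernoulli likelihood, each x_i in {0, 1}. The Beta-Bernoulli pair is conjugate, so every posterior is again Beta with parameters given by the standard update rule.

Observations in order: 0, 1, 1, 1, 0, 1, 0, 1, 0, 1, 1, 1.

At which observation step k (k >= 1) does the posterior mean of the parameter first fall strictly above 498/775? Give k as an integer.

k = 3

obs 1: x=0 → posterior Beta(8, 11/2)
obs 2: x=1 → posterior Beta(9, 11/2)
obs 3: x=1 → posterior Beta(10, 11/2)
obs 4: x=1 → posterior Beta(11, 11/2)
obs 5: x=0 → posterior Beta(11, 13/2)
obs 6: x=1 → posterior Beta(12, 13/2)
obs 7: x=0 → posterior Beta(12, 15/2)
obs 8: x=1 → posterior Beta(13, 15/2)
obs 9: x=0 → posterior Beta(13, 17/2)
obs 10: x=1 → posterior Beta(14, 17/2)
obs 11: x=1 → posterior Beta(15, 17/2)
obs 12: x=1 → posterior Beta(16, 17/2)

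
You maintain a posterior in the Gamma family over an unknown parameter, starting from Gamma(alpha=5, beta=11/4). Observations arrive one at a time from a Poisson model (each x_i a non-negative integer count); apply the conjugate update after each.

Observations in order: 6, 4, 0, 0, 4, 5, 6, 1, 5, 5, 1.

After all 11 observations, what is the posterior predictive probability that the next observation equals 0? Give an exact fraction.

obs 1: x=6 → posterior Gamma(11, 15/4)
obs 2: x=4 → posterior Gamma(15, 19/4)
obs 3: x=0 → posterior Gamma(15, 23/4)
obs 4: x=0 → posterior Gamma(15, 27/4)
obs 5: x=4 → posterior Gamma(19, 31/4)
obs 6: x=5 → posterior Gamma(24, 35/4)
obs 7: x=6 → posterior Gamma(30, 39/4)
obs 8: x=1 → posterior Gamma(31, 43/4)
obs 9: x=5 → posterior Gamma(36, 47/4)
obs 10: x=5 → posterior Gamma(41, 51/4)
obs 11: x=1 → posterior Gamma(42, 55/4)

12451823576496486040270183548779021694751127370182075537741184234619140625/237566111385928825180581197186581724740035515556906717126291161106235417081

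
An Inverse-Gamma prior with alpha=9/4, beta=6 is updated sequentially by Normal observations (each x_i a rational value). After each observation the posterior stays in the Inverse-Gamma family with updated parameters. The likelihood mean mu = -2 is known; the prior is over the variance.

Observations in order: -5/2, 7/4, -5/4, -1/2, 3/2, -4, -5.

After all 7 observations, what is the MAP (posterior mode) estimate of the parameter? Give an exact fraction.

obs 1: x=-5/2 → posterior Inverse-Gamma(11/4, 49/8)
obs 2: x=7/4 → posterior Inverse-Gamma(13/4, 421/32)
obs 3: x=-5/4 → posterior Inverse-Gamma(15/4, 215/16)
obs 4: x=-1/2 → posterior Inverse-Gamma(17/4, 233/16)
obs 5: x=3/2 → posterior Inverse-Gamma(19/4, 331/16)
obs 6: x=-4 → posterior Inverse-Gamma(21/4, 363/16)
obs 7: x=-5 → posterior Inverse-Gamma(23/4, 435/16)

145/36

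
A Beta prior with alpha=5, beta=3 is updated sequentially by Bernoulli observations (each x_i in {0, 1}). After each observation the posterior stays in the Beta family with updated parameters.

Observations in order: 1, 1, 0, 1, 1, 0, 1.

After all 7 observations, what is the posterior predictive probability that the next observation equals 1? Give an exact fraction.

obs 1: x=1 → posterior Beta(6, 3)
obs 2: x=1 → posterior Beta(7, 3)
obs 3: x=0 → posterior Beta(7, 4)
obs 4: x=1 → posterior Beta(8, 4)
obs 5: x=1 → posterior Beta(9, 4)
obs 6: x=0 → posterior Beta(9, 5)
obs 7: x=1 → posterior Beta(10, 5)

2/3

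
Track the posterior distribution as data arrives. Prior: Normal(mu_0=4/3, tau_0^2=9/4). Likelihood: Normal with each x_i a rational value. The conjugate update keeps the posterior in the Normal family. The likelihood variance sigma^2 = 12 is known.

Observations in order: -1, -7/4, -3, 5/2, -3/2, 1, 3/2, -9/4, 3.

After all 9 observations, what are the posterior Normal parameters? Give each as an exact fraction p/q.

mu_0=101/258, tau_0^2=36/43

obs 1: x=-1 → posterior Normal(55/57, 36/19)
obs 2: x=-7/4 → posterior Normal(157/264, 18/11)
obs 3: x=-3 → posterior Normal(49/300, 36/25)
obs 4: x=5/2 → posterior Normal(139/336, 9/7)
obs 5: x=-3/2 → posterior Normal(85/372, 36/31)
obs 6: x=1 → posterior Normal(121/408, 18/17)
obs 7: x=3/2 → posterior Normal(175/444, 36/37)
obs 8: x=-9/4 → posterior Normal(47/240, 9/10)
obs 9: x=3 → posterior Normal(101/258, 36/43)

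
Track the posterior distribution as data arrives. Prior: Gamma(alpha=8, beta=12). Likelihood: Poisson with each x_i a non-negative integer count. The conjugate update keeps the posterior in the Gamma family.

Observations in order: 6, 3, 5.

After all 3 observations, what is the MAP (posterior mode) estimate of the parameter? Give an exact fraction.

7/5

obs 1: x=6 → posterior Gamma(14, 13)
obs 2: x=3 → posterior Gamma(17, 14)
obs 3: x=5 → posterior Gamma(22, 15)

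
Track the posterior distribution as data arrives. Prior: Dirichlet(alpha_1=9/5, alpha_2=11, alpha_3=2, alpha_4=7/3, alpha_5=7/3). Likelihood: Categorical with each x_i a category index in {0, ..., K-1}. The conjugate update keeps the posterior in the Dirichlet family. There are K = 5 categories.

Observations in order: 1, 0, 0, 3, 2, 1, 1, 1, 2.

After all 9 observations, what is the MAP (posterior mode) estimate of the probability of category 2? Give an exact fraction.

45/352

obs 1: x=1 → posterior Dirichlet(9/5, 12, 2, 7/3, 7/3)
obs 2: x=0 → posterior Dirichlet(14/5, 12, 2, 7/3, 7/3)
obs 3: x=0 → posterior Dirichlet(19/5, 12, 2, 7/3, 7/3)
obs 4: x=3 → posterior Dirichlet(19/5, 12, 2, 10/3, 7/3)
obs 5: x=2 → posterior Dirichlet(19/5, 12, 3, 10/3, 7/3)
obs 6: x=1 → posterior Dirichlet(19/5, 13, 3, 10/3, 7/3)
obs 7: x=1 → posterior Dirichlet(19/5, 14, 3, 10/3, 7/3)
obs 8: x=1 → posterior Dirichlet(19/5, 15, 3, 10/3, 7/3)
obs 9: x=2 → posterior Dirichlet(19/5, 15, 4, 10/3, 7/3)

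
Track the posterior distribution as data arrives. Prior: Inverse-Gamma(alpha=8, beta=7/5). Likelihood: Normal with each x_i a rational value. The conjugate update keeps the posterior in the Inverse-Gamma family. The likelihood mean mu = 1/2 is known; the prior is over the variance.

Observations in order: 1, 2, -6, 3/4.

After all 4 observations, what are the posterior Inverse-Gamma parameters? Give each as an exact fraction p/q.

obs 1: x=1 → posterior Inverse-Gamma(17/2, 61/40)
obs 2: x=2 → posterior Inverse-Gamma(9, 53/20)
obs 3: x=-6 → posterior Inverse-Gamma(19/2, 951/40)
obs 4: x=3/4 → posterior Inverse-Gamma(10, 3809/160)

alpha=10, beta=3809/160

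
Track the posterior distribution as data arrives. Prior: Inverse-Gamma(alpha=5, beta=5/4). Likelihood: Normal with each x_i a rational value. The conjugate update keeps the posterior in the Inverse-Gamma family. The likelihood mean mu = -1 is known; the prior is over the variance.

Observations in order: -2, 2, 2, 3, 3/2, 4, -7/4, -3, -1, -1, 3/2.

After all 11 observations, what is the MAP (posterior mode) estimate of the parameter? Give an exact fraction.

1273/368

obs 1: x=-2 → posterior Inverse-Gamma(11/2, 7/4)
obs 2: x=2 → posterior Inverse-Gamma(6, 25/4)
obs 3: x=2 → posterior Inverse-Gamma(13/2, 43/4)
obs 4: x=3 → posterior Inverse-Gamma(7, 75/4)
obs 5: x=3/2 → posterior Inverse-Gamma(15/2, 175/8)
obs 6: x=4 → posterior Inverse-Gamma(8, 275/8)
obs 7: x=-7/4 → posterior Inverse-Gamma(17/2, 1109/32)
obs 8: x=-3 → posterior Inverse-Gamma(9, 1173/32)
obs 9: x=-1 → posterior Inverse-Gamma(19/2, 1173/32)
obs 10: x=-1 → posterior Inverse-Gamma(10, 1173/32)
obs 11: x=3/2 → posterior Inverse-Gamma(21/2, 1273/32)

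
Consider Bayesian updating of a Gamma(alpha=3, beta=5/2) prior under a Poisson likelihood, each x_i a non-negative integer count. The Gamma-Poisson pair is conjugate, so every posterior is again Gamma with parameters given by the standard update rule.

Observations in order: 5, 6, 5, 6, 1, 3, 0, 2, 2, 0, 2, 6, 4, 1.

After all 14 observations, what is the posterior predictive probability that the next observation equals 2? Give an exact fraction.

obs 1: x=5 → posterior Gamma(8, 7/2)
obs 2: x=6 → posterior Gamma(14, 9/2)
obs 3: x=5 → posterior Gamma(19, 11/2)
obs 4: x=6 → posterior Gamma(25, 13/2)
obs 5: x=1 → posterior Gamma(26, 15/2)
obs 6: x=3 → posterior Gamma(29, 17/2)
obs 7: x=0 → posterior Gamma(29, 19/2)
obs 8: x=2 → posterior Gamma(31, 21/2)
obs 9: x=2 → posterior Gamma(33, 23/2)
obs 10: x=0 → posterior Gamma(33, 25/2)
obs 11: x=2 → posterior Gamma(35, 27/2)
obs 12: x=6 → posterior Gamma(41, 29/2)
obs 13: x=4 → posterior Gamma(45, 31/2)
obs 14: x=1 → posterior Gamma(46, 33/2)

30727478230769313251416542545276590516081668482828957348581027924418781156/130396558323632395972531878072806180273349951903583132661879062652587890625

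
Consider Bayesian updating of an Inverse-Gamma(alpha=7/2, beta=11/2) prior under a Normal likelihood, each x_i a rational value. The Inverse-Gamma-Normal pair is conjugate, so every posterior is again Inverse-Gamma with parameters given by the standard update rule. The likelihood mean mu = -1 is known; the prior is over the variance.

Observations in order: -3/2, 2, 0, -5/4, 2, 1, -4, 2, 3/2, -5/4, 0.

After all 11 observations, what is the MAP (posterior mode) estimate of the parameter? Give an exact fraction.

477/160

obs 1: x=-3/2 → posterior Inverse-Gamma(4, 45/8)
obs 2: x=2 → posterior Inverse-Gamma(9/2, 81/8)
obs 3: x=0 → posterior Inverse-Gamma(5, 85/8)
obs 4: x=-5/4 → posterior Inverse-Gamma(11/2, 341/32)
obs 5: x=2 → posterior Inverse-Gamma(6, 485/32)
obs 6: x=1 → posterior Inverse-Gamma(13/2, 549/32)
obs 7: x=-4 → posterior Inverse-Gamma(7, 693/32)
obs 8: x=2 → posterior Inverse-Gamma(15/2, 837/32)
obs 9: x=3/2 → posterior Inverse-Gamma(8, 937/32)
obs 10: x=-5/4 → posterior Inverse-Gamma(17/2, 469/16)
obs 11: x=0 → posterior Inverse-Gamma(9, 477/16)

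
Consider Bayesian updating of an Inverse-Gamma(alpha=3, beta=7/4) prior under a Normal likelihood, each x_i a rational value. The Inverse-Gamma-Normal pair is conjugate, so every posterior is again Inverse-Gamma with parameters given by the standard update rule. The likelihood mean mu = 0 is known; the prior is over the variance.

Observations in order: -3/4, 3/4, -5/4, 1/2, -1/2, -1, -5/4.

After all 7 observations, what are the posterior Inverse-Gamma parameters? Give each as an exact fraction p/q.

obs 1: x=-3/4 → posterior Inverse-Gamma(7/2, 65/32)
obs 2: x=3/4 → posterior Inverse-Gamma(4, 37/16)
obs 3: x=-5/4 → posterior Inverse-Gamma(9/2, 99/32)
obs 4: x=1/2 → posterior Inverse-Gamma(5, 103/32)
obs 5: x=-1/2 → posterior Inverse-Gamma(11/2, 107/32)
obs 6: x=-1 → posterior Inverse-Gamma(6, 123/32)
obs 7: x=-5/4 → posterior Inverse-Gamma(13/2, 37/8)

alpha=13/2, beta=37/8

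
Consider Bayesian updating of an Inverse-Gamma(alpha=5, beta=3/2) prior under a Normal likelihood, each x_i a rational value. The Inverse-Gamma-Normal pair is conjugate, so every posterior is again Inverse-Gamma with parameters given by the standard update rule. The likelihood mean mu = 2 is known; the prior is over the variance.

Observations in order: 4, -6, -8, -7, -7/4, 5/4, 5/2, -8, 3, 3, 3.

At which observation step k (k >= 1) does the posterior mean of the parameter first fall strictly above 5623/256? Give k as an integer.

obs 1: x=4 → posterior Inverse-Gamma(11/2, 7/2)
obs 2: x=-6 → posterior Inverse-Gamma(6, 71/2)
obs 3: x=-8 → posterior Inverse-Gamma(13/2, 171/2)
obs 4: x=-7 → posterior Inverse-Gamma(7, 126)
obs 5: x=-7/4 → posterior Inverse-Gamma(15/2, 4257/32)
obs 6: x=5/4 → posterior Inverse-Gamma(8, 2133/16)
obs 7: x=5/2 → posterior Inverse-Gamma(17/2, 2135/16)
obs 8: x=-8 → posterior Inverse-Gamma(9, 2935/16)
obs 9: x=3 → posterior Inverse-Gamma(19/2, 2943/16)
obs 10: x=3 → posterior Inverse-Gamma(10, 2951/16)
obs 11: x=3 → posterior Inverse-Gamma(21/2, 2959/16)

k = 8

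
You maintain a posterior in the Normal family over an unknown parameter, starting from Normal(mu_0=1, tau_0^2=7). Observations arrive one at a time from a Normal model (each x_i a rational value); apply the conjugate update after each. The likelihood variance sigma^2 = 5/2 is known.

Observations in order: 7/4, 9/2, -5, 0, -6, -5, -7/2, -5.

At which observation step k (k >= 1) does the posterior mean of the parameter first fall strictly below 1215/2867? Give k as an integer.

k = 4

obs 1: x=7/4 → posterior Normal(59/38, 35/19)
obs 2: x=9/2 → posterior Normal(185/66, 35/33)
obs 3: x=-5 → posterior Normal(45/94, 35/47)
obs 4: x=0 → posterior Normal(45/122, 35/61)
obs 5: x=-6 → posterior Normal(-41/50, 7/15)
obs 6: x=-5 → posterior Normal(-263/178, 35/89)
obs 7: x=-7/2 → posterior Normal(-361/206, 35/103)
obs 8: x=-5 → posterior Normal(-167/78, 35/117)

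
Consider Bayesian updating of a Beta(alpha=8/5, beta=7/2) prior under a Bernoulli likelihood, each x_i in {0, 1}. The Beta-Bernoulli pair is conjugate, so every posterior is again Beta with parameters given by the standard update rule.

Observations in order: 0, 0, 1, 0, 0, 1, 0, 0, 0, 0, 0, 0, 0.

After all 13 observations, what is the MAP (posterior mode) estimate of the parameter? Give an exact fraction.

obs 1: x=0 → posterior Beta(8/5, 9/2)
obs 2: x=0 → posterior Beta(8/5, 11/2)
obs 3: x=1 → posterior Beta(13/5, 11/2)
obs 4: x=0 → posterior Beta(13/5, 13/2)
obs 5: x=0 → posterior Beta(13/5, 15/2)
obs 6: x=1 → posterior Beta(18/5, 15/2)
obs 7: x=0 → posterior Beta(18/5, 17/2)
obs 8: x=0 → posterior Beta(18/5, 19/2)
obs 9: x=0 → posterior Beta(18/5, 21/2)
obs 10: x=0 → posterior Beta(18/5, 23/2)
obs 11: x=0 → posterior Beta(18/5, 25/2)
obs 12: x=0 → posterior Beta(18/5, 27/2)
obs 13: x=0 → posterior Beta(18/5, 29/2)

26/161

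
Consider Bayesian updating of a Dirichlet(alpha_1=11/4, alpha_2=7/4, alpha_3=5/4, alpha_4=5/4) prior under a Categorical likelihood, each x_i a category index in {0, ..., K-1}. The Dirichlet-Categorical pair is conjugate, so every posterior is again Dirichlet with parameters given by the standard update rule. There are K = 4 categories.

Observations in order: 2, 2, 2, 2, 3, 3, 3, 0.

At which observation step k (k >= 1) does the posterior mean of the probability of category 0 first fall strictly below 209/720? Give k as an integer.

k = 3

obs 1: x=2 → posterior Dirichlet(11/4, 7/4, 9/4, 5/4)
obs 2: x=2 → posterior Dirichlet(11/4, 7/4, 13/4, 5/4)
obs 3: x=2 → posterior Dirichlet(11/4, 7/4, 17/4, 5/4)
obs 4: x=2 → posterior Dirichlet(11/4, 7/4, 21/4, 5/4)
obs 5: x=3 → posterior Dirichlet(11/4, 7/4, 21/4, 9/4)
obs 6: x=3 → posterior Dirichlet(11/4, 7/4, 21/4, 13/4)
obs 7: x=3 → posterior Dirichlet(11/4, 7/4, 21/4, 17/4)
obs 8: x=0 → posterior Dirichlet(15/4, 7/4, 21/4, 17/4)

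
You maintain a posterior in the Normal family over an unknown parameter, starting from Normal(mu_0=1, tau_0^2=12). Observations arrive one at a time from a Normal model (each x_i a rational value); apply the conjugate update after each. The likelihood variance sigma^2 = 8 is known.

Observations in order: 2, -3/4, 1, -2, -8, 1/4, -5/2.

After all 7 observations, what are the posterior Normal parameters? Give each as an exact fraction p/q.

mu_0=-28/23, tau_0^2=24/23

obs 1: x=2 → posterior Normal(8/5, 24/5)
obs 2: x=-3/4 → posterior Normal(23/32, 3)
obs 3: x=1 → posterior Normal(35/44, 24/11)
obs 4: x=-2 → posterior Normal(11/56, 12/7)
obs 5: x=-8 → posterior Normal(-5/4, 24/17)
obs 6: x=1/4 → posterior Normal(-41/40, 6/5)
obs 7: x=-5/2 → posterior Normal(-28/23, 24/23)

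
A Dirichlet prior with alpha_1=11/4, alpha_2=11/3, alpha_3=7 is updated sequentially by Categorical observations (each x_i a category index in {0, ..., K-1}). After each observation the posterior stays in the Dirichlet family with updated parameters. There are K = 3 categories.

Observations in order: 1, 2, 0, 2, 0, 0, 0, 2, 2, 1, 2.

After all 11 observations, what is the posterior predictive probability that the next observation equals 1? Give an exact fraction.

68/293

obs 1: x=1 → posterior Dirichlet(11/4, 14/3, 7)
obs 2: x=2 → posterior Dirichlet(11/4, 14/3, 8)
obs 3: x=0 → posterior Dirichlet(15/4, 14/3, 8)
obs 4: x=2 → posterior Dirichlet(15/4, 14/3, 9)
obs 5: x=0 → posterior Dirichlet(19/4, 14/3, 9)
obs 6: x=0 → posterior Dirichlet(23/4, 14/3, 9)
obs 7: x=0 → posterior Dirichlet(27/4, 14/3, 9)
obs 8: x=2 → posterior Dirichlet(27/4, 14/3, 10)
obs 9: x=2 → posterior Dirichlet(27/4, 14/3, 11)
obs 10: x=1 → posterior Dirichlet(27/4, 17/3, 11)
obs 11: x=2 → posterior Dirichlet(27/4, 17/3, 12)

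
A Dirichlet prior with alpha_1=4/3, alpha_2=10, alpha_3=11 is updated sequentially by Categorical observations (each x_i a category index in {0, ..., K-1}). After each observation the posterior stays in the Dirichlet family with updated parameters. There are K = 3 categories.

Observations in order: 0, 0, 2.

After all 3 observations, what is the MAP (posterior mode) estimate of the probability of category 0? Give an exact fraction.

obs 1: x=0 → posterior Dirichlet(7/3, 10, 11)
obs 2: x=0 → posterior Dirichlet(10/3, 10, 11)
obs 3: x=2 → posterior Dirichlet(10/3, 10, 12)

7/67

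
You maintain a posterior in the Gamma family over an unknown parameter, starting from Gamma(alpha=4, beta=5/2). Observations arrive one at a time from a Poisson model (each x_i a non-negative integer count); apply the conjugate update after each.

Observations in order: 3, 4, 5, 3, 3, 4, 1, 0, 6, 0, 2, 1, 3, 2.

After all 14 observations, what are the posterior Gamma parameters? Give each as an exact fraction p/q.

alpha=41, beta=33/2

obs 1: x=3 → posterior Gamma(7, 7/2)
obs 2: x=4 → posterior Gamma(11, 9/2)
obs 3: x=5 → posterior Gamma(16, 11/2)
obs 4: x=3 → posterior Gamma(19, 13/2)
obs 5: x=3 → posterior Gamma(22, 15/2)
obs 6: x=4 → posterior Gamma(26, 17/2)
obs 7: x=1 → posterior Gamma(27, 19/2)
obs 8: x=0 → posterior Gamma(27, 21/2)
obs 9: x=6 → posterior Gamma(33, 23/2)
obs 10: x=0 → posterior Gamma(33, 25/2)
obs 11: x=2 → posterior Gamma(35, 27/2)
obs 12: x=1 → posterior Gamma(36, 29/2)
obs 13: x=3 → posterior Gamma(39, 31/2)
obs 14: x=2 → posterior Gamma(41, 33/2)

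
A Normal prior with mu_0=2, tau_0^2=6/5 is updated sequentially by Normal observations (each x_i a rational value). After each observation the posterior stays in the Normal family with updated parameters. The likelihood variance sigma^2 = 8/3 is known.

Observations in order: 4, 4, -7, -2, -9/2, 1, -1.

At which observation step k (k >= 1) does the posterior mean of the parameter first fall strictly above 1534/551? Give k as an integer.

k = 2

obs 1: x=4 → posterior Normal(76/29, 24/29)
obs 2: x=4 → posterior Normal(56/19, 12/19)
obs 3: x=-7 → posterior Normal(49/47, 24/47)
obs 4: x=-2 → posterior Normal(31/56, 3/7)
obs 5: x=-9/2 → posterior Normal(-19/130, 24/65)
obs 6: x=1 → posterior Normal(-1/148, 12/37)
obs 7: x=-1 → posterior Normal(-19/166, 24/83)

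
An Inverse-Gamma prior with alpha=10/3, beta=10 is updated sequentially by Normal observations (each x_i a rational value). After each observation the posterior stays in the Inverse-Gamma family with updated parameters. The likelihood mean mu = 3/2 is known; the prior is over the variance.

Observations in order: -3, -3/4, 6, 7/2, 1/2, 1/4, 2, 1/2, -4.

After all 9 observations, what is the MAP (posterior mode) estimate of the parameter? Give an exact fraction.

2487/424

obs 1: x=-3 → posterior Inverse-Gamma(23/6, 161/8)
obs 2: x=-3/4 → posterior Inverse-Gamma(13/3, 725/32)
obs 3: x=6 → posterior Inverse-Gamma(29/6, 1049/32)
obs 4: x=7/2 → posterior Inverse-Gamma(16/3, 1113/32)
obs 5: x=1/2 → posterior Inverse-Gamma(35/6, 1129/32)
obs 6: x=1/4 → posterior Inverse-Gamma(19/3, 577/16)
obs 7: x=2 → posterior Inverse-Gamma(41/6, 579/16)
obs 8: x=1/2 → posterior Inverse-Gamma(22/3, 587/16)
obs 9: x=-4 → posterior Inverse-Gamma(47/6, 829/16)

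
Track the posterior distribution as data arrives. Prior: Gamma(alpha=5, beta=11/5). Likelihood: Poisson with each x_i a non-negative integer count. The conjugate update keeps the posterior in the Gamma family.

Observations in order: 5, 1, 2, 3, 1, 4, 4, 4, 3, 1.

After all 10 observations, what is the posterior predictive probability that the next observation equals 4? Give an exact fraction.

obs 1: x=5 → posterior Gamma(10, 16/5)
obs 2: x=1 → posterior Gamma(11, 21/5)
obs 3: x=2 → posterior Gamma(13, 26/5)
obs 4: x=3 → posterior Gamma(16, 31/5)
obs 5: x=1 → posterior Gamma(17, 36/5)
obs 6: x=4 → posterior Gamma(21, 41/5)
obs 7: x=4 → posterior Gamma(25, 46/5)
obs 8: x=4 → posterior Gamma(29, 51/5)
obs 9: x=3 → posterior Gamma(32, 56/5)
obs 10: x=1 → posterior Gamma(33, 61/5)

30639490445840677301284626701213133185655541391739313620796684375/212564345784037925726106629029881369514735134343226863526445318144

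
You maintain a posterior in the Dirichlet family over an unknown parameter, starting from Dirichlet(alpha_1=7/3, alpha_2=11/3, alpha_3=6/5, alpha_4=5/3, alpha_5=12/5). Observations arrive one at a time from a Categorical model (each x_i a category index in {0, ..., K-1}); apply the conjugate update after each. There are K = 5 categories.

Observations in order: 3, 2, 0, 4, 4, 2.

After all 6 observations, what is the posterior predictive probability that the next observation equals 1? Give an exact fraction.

55/259

obs 1: x=3 → posterior Dirichlet(7/3, 11/3, 6/5, 8/3, 12/5)
obs 2: x=2 → posterior Dirichlet(7/3, 11/3, 11/5, 8/3, 12/5)
obs 3: x=0 → posterior Dirichlet(10/3, 11/3, 11/5, 8/3, 12/5)
obs 4: x=4 → posterior Dirichlet(10/3, 11/3, 11/5, 8/3, 17/5)
obs 5: x=4 → posterior Dirichlet(10/3, 11/3, 11/5, 8/3, 22/5)
obs 6: x=2 → posterior Dirichlet(10/3, 11/3, 16/5, 8/3, 22/5)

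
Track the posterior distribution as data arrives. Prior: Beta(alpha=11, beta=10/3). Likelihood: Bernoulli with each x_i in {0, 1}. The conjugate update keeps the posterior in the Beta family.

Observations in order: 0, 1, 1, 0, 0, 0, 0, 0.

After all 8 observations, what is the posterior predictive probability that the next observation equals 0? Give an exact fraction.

28/67

obs 1: x=0 → posterior Beta(11, 13/3)
obs 2: x=1 → posterior Beta(12, 13/3)
obs 3: x=1 → posterior Beta(13, 13/3)
obs 4: x=0 → posterior Beta(13, 16/3)
obs 5: x=0 → posterior Beta(13, 19/3)
obs 6: x=0 → posterior Beta(13, 22/3)
obs 7: x=0 → posterior Beta(13, 25/3)
obs 8: x=0 → posterior Beta(13, 28/3)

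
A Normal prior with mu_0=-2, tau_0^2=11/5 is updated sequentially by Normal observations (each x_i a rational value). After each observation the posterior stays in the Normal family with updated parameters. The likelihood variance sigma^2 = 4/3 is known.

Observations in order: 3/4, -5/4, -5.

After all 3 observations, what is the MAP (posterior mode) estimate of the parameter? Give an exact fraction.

obs 1: x=3/4 → posterior Normal(-61/212, 44/53)
obs 2: x=-5/4 → posterior Normal(-113/172, 22/43)
obs 3: x=-5 → posterior Normal(-443/238, 44/119)

-443/238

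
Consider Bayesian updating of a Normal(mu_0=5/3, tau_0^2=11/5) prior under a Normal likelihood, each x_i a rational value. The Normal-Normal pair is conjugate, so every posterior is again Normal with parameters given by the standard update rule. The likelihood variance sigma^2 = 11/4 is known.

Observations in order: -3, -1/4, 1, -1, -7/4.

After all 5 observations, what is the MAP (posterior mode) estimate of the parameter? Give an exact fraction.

obs 1: x=-3 → posterior Normal(-11/27, 11/9)
obs 2: x=-1/4 → posterior Normal(-14/39, 11/13)
obs 3: x=1 → posterior Normal(-2/51, 11/17)
obs 4: x=-1 → posterior Normal(-2/9, 11/21)
obs 5: x=-7/4 → posterior Normal(-7/15, 11/25)

-7/15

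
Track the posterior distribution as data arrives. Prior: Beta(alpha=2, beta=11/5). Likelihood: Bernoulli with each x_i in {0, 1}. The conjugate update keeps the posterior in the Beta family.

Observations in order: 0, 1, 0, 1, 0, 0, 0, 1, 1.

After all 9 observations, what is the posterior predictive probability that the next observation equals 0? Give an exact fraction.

obs 1: x=0 → posterior Beta(2, 16/5)
obs 2: x=1 → posterior Beta(3, 16/5)
obs 3: x=0 → posterior Beta(3, 21/5)
obs 4: x=1 → posterior Beta(4, 21/5)
obs 5: x=0 → posterior Beta(4, 26/5)
obs 6: x=0 → posterior Beta(4, 31/5)
obs 7: x=0 → posterior Beta(4, 36/5)
obs 8: x=1 → posterior Beta(5, 36/5)
obs 9: x=1 → posterior Beta(6, 36/5)

6/11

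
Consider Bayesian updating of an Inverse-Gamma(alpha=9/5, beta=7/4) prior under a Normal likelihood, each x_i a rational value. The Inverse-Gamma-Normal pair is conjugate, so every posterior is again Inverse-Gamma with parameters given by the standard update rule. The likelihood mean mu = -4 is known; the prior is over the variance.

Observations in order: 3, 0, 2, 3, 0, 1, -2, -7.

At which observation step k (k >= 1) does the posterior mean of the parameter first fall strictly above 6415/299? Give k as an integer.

k = 3

obs 1: x=3 → posterior Inverse-Gamma(23/10, 105/4)
obs 2: x=0 → posterior Inverse-Gamma(14/5, 137/4)
obs 3: x=2 → posterior Inverse-Gamma(33/10, 209/4)
obs 4: x=3 → posterior Inverse-Gamma(19/5, 307/4)
obs 5: x=0 → posterior Inverse-Gamma(43/10, 339/4)
obs 6: x=1 → posterior Inverse-Gamma(24/5, 389/4)
obs 7: x=-2 → posterior Inverse-Gamma(53/10, 397/4)
obs 8: x=-7 → posterior Inverse-Gamma(29/5, 415/4)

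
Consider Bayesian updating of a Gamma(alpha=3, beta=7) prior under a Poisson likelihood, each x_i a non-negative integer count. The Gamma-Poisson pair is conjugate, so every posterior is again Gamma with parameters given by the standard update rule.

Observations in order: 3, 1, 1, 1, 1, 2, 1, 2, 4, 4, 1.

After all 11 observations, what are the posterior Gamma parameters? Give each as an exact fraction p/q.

alpha=24, beta=18

obs 1: x=3 → posterior Gamma(6, 8)
obs 2: x=1 → posterior Gamma(7, 9)
obs 3: x=1 → posterior Gamma(8, 10)
obs 4: x=1 → posterior Gamma(9, 11)
obs 5: x=1 → posterior Gamma(10, 12)
obs 6: x=2 → posterior Gamma(12, 13)
obs 7: x=1 → posterior Gamma(13, 14)
obs 8: x=2 → posterior Gamma(15, 15)
obs 9: x=4 → posterior Gamma(19, 16)
obs 10: x=4 → posterior Gamma(23, 17)
obs 11: x=1 → posterior Gamma(24, 18)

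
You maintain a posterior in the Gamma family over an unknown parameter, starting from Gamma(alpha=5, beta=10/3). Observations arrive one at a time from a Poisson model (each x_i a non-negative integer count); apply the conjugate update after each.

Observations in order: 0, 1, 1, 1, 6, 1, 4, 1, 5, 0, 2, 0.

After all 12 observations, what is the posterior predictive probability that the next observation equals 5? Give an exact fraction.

4625846153439550766643279990191612356807716004429824/174251498233690814305510551794710260107945042018748343

obs 1: x=0 → posterior Gamma(5, 13/3)
obs 2: x=1 → posterior Gamma(6, 16/3)
obs 3: x=1 → posterior Gamma(7, 19/3)
obs 4: x=1 → posterior Gamma(8, 22/3)
obs 5: x=6 → posterior Gamma(14, 25/3)
obs 6: x=1 → posterior Gamma(15, 28/3)
obs 7: x=4 → posterior Gamma(19, 31/3)
obs 8: x=1 → posterior Gamma(20, 34/3)
obs 9: x=5 → posterior Gamma(25, 37/3)
obs 10: x=0 → posterior Gamma(25, 40/3)
obs 11: x=2 → posterior Gamma(27, 43/3)
obs 12: x=0 → posterior Gamma(27, 46/3)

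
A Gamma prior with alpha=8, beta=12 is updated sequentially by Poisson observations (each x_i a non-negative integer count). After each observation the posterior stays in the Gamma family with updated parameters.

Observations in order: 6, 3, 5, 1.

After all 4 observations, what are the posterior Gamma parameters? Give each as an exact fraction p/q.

alpha=23, beta=16

obs 1: x=6 → posterior Gamma(14, 13)
obs 2: x=3 → posterior Gamma(17, 14)
obs 3: x=5 → posterior Gamma(22, 15)
obs 4: x=1 → posterior Gamma(23, 16)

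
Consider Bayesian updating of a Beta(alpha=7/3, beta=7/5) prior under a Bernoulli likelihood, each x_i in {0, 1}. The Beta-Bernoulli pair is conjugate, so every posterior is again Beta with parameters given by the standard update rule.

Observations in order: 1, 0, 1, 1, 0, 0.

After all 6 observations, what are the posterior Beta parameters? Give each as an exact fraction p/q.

obs 1: x=1 → posterior Beta(10/3, 7/5)
obs 2: x=0 → posterior Beta(10/3, 12/5)
obs 3: x=1 → posterior Beta(13/3, 12/5)
obs 4: x=1 → posterior Beta(16/3, 12/5)
obs 5: x=0 → posterior Beta(16/3, 17/5)
obs 6: x=0 → posterior Beta(16/3, 22/5)

alpha=16/3, beta=22/5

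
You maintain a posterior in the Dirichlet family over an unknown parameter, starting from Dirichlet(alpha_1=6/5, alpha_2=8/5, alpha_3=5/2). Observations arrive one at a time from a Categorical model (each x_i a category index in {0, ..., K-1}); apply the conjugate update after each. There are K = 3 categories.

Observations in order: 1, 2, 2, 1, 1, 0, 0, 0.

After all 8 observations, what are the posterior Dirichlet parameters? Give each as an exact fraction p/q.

alpha_1=21/5, alpha_2=23/5, alpha_3=9/2

obs 1: x=1 → posterior Dirichlet(6/5, 13/5, 5/2)
obs 2: x=2 → posterior Dirichlet(6/5, 13/5, 7/2)
obs 3: x=2 → posterior Dirichlet(6/5, 13/5, 9/2)
obs 4: x=1 → posterior Dirichlet(6/5, 18/5, 9/2)
obs 5: x=1 → posterior Dirichlet(6/5, 23/5, 9/2)
obs 6: x=0 → posterior Dirichlet(11/5, 23/5, 9/2)
obs 7: x=0 → posterior Dirichlet(16/5, 23/5, 9/2)
obs 8: x=0 → posterior Dirichlet(21/5, 23/5, 9/2)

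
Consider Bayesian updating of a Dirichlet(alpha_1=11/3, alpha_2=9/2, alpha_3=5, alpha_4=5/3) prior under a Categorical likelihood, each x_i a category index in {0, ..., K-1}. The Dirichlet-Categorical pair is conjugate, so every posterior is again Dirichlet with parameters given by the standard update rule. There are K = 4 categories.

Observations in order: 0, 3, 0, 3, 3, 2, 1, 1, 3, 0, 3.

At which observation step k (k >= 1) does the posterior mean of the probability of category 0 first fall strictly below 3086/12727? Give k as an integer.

obs 1: x=0 → posterior Dirichlet(14/3, 9/2, 5, 5/3)
obs 2: x=3 → posterior Dirichlet(14/3, 9/2, 5, 8/3)
obs 3: x=0 → posterior Dirichlet(17/3, 9/2, 5, 8/3)
obs 4: x=3 → posterior Dirichlet(17/3, 9/2, 5, 11/3)
obs 5: x=3 → posterior Dirichlet(17/3, 9/2, 5, 14/3)
obs 6: x=2 → posterior Dirichlet(17/3, 9/2, 6, 14/3)
obs 7: x=1 → posterior Dirichlet(17/3, 11/2, 6, 14/3)
obs 8: x=1 → posterior Dirichlet(17/3, 13/2, 6, 14/3)
obs 9: x=3 → posterior Dirichlet(17/3, 13/2, 6, 17/3)
obs 10: x=0 → posterior Dirichlet(20/3, 13/2, 6, 17/3)
obs 11: x=3 → posterior Dirichlet(20/3, 13/2, 6, 20/3)

k = 9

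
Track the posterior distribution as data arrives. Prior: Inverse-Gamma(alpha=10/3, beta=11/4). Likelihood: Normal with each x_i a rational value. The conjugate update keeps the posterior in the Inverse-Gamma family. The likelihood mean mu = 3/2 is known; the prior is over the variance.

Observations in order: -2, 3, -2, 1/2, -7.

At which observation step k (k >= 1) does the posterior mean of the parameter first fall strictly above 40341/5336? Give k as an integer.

obs 1: x=-2 → posterior Inverse-Gamma(23/6, 71/8)
obs 2: x=3 → posterior Inverse-Gamma(13/3, 10)
obs 3: x=-2 → posterior Inverse-Gamma(29/6, 129/8)
obs 4: x=1/2 → posterior Inverse-Gamma(16/3, 133/8)
obs 5: x=-7 → posterior Inverse-Gamma(35/6, 211/4)

k = 5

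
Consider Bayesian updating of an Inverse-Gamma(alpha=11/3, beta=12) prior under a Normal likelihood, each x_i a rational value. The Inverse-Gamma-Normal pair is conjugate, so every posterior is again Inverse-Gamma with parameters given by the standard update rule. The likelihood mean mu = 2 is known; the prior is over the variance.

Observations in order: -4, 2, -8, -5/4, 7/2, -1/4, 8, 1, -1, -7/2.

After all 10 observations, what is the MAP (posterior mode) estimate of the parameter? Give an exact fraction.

6099/464

obs 1: x=-4 → posterior Inverse-Gamma(25/6, 30)
obs 2: x=2 → posterior Inverse-Gamma(14/3, 30)
obs 3: x=-8 → posterior Inverse-Gamma(31/6, 80)
obs 4: x=-5/4 → posterior Inverse-Gamma(17/3, 2729/32)
obs 5: x=7/2 → posterior Inverse-Gamma(37/6, 2765/32)
obs 6: x=-1/4 → posterior Inverse-Gamma(20/3, 1423/16)
obs 7: x=8 → posterior Inverse-Gamma(43/6, 1711/16)
obs 8: x=1 → posterior Inverse-Gamma(23/3, 1719/16)
obs 9: x=-1 → posterior Inverse-Gamma(49/6, 1791/16)
obs 10: x=-7/2 → posterior Inverse-Gamma(26/3, 2033/16)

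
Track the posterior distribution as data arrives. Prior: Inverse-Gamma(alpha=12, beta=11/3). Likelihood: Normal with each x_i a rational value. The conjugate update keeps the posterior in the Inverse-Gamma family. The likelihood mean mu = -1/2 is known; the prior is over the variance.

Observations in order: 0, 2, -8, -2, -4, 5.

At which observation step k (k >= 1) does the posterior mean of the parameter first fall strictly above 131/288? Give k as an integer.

k = 2

obs 1: x=0 → posterior Inverse-Gamma(25/2, 91/24)
obs 2: x=2 → posterior Inverse-Gamma(13, 83/12)
obs 3: x=-8 → posterior Inverse-Gamma(27/2, 841/24)
obs 4: x=-2 → posterior Inverse-Gamma(14, 217/6)
obs 5: x=-4 → posterior Inverse-Gamma(29/2, 1015/24)
obs 6: x=5 → posterior Inverse-Gamma(15, 689/12)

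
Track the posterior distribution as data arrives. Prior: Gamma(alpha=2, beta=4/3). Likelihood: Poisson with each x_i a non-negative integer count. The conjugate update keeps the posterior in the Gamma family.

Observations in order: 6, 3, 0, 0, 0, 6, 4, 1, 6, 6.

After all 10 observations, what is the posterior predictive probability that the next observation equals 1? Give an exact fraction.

1199177168347598833164233151133656266571030074776092672/7710105884424969623139759010953858981831553019262380893

obs 1: x=6 → posterior Gamma(8, 7/3)
obs 2: x=3 → posterior Gamma(11, 10/3)
obs 3: x=0 → posterior Gamma(11, 13/3)
obs 4: x=0 → posterior Gamma(11, 16/3)
obs 5: x=0 → posterior Gamma(11, 19/3)
obs 6: x=6 → posterior Gamma(17, 22/3)
obs 7: x=4 → posterior Gamma(21, 25/3)
obs 8: x=1 → posterior Gamma(22, 28/3)
obs 9: x=6 → posterior Gamma(28, 31/3)
obs 10: x=6 → posterior Gamma(34, 34/3)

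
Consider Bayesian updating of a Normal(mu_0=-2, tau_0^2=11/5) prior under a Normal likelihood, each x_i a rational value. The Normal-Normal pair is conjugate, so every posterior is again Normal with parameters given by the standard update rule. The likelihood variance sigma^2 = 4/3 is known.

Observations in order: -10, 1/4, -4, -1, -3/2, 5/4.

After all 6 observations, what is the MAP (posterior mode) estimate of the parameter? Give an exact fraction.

obs 1: x=-10 → posterior Normal(-370/53, 44/53)
obs 2: x=1/4 → posterior Normal(-1447/344, 22/43)
obs 3: x=-4 → posterior Normal(-1975/476, 44/119)
obs 4: x=-1 → posterior Normal(-2107/608, 11/38)
obs 5: x=-3/2 → posterior Normal(-461/148, 44/185)
obs 6: x=5/4 → posterior Normal(-535/218, 22/109)

-535/218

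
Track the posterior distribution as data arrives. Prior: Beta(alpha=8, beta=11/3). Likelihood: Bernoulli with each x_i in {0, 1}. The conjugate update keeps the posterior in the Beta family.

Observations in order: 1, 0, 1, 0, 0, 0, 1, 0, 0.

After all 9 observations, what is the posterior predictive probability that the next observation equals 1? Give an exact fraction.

obs 1: x=1 → posterior Beta(9, 11/3)
obs 2: x=0 → posterior Beta(9, 14/3)
obs 3: x=1 → posterior Beta(10, 14/3)
obs 4: x=0 → posterior Beta(10, 17/3)
obs 5: x=0 → posterior Beta(10, 20/3)
obs 6: x=0 → posterior Beta(10, 23/3)
obs 7: x=1 → posterior Beta(11, 23/3)
obs 8: x=0 → posterior Beta(11, 26/3)
obs 9: x=0 → posterior Beta(11, 29/3)

33/62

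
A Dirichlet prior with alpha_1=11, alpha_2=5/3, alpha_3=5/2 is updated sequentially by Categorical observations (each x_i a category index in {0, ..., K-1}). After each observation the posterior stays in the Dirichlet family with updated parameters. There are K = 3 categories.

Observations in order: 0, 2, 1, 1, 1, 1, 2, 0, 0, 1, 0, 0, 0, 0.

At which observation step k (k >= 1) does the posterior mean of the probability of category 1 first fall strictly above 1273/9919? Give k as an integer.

obs 1: x=0 → posterior Dirichlet(12, 5/3, 5/2)
obs 2: x=2 → posterior Dirichlet(12, 5/3, 7/2)
obs 3: x=1 → posterior Dirichlet(12, 8/3, 7/2)
obs 4: x=1 → posterior Dirichlet(12, 11/3, 7/2)
obs 5: x=1 → posterior Dirichlet(12, 14/3, 7/2)
obs 6: x=1 → posterior Dirichlet(12, 17/3, 7/2)
obs 7: x=2 → posterior Dirichlet(12, 17/3, 9/2)
obs 8: x=0 → posterior Dirichlet(13, 17/3, 9/2)
obs 9: x=0 → posterior Dirichlet(14, 17/3, 9/2)
obs 10: x=1 → posterior Dirichlet(14, 20/3, 9/2)
obs 11: x=0 → posterior Dirichlet(15, 20/3, 9/2)
obs 12: x=0 → posterior Dirichlet(16, 20/3, 9/2)
obs 13: x=0 → posterior Dirichlet(17, 20/3, 9/2)
obs 14: x=0 → posterior Dirichlet(18, 20/3, 9/2)

k = 3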